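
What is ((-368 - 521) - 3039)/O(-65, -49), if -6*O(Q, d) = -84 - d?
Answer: -23568/35 ≈ -673.37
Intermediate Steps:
O(Q, d) = 14 + d/6 (O(Q, d) = -(-84 - d)/6 = 14 + d/6)
((-368 - 521) - 3039)/O(-65, -49) = ((-368 - 521) - 3039)/(14 + (⅙)*(-49)) = (-889 - 3039)/(14 - 49/6) = -3928/35/6 = -3928*6/35 = -23568/35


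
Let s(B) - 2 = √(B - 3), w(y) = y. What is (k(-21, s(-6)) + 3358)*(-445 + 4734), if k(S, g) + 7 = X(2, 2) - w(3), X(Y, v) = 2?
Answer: 14368150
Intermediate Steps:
s(B) = 2 + √(-3 + B) (s(B) = 2 + √(B - 3) = 2 + √(-3 + B))
k(S, g) = -8 (k(S, g) = -7 + (2 - 1*3) = -7 + (2 - 3) = -7 - 1 = -8)
(k(-21, s(-6)) + 3358)*(-445 + 4734) = (-8 + 3358)*(-445 + 4734) = 3350*4289 = 14368150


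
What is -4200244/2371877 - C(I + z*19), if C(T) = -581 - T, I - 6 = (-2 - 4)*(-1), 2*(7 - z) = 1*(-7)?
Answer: 3751024557/4743754 ≈ 790.73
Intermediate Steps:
z = 21/2 (z = 7 - (-7)/2 = 7 - ½*(-7) = 7 + 7/2 = 21/2 ≈ 10.500)
I = 12 (I = 6 + (-2 - 4)*(-1) = 6 - 6*(-1) = 6 + 6 = 12)
-4200244/2371877 - C(I + z*19) = -4200244/2371877 - (-581 - (12 + (21/2)*19)) = -4200244*1/2371877 - (-581 - (12 + 399/2)) = -4200244/2371877 - (-581 - 1*423/2) = -4200244/2371877 - (-581 - 423/2) = -4200244/2371877 - 1*(-1585/2) = -4200244/2371877 + 1585/2 = 3751024557/4743754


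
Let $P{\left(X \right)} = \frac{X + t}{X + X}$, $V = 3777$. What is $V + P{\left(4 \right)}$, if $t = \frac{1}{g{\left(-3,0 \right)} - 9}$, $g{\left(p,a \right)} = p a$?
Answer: $\frac{271979}{72} \approx 3777.5$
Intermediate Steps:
$g{\left(p,a \right)} = a p$
$t = - \frac{1}{9}$ ($t = \frac{1}{0 \left(-3\right) - 9} = \frac{1}{0 - 9} = \frac{1}{-9} = - \frac{1}{9} \approx -0.11111$)
$P{\left(X \right)} = \frac{- \frac{1}{9} + X}{2 X}$ ($P{\left(X \right)} = \frac{X - \frac{1}{9}}{X + X} = \frac{- \frac{1}{9} + X}{2 X}$)
$V + P{\left(4 \right)} = 3777 + \frac{-1 + 9 \cdot 4}{18 \cdot 4} = 3777 + \frac{1}{18} \cdot \frac{1}{4} \left(-1 + 36\right) = 3777 + \frac{1}{18} \cdot \frac{1}{4} \cdot 35 = 3777 + \frac{35}{72} = \frac{271979}{72}$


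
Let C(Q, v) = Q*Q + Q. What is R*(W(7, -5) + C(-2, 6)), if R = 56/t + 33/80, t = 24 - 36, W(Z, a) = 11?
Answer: -13273/240 ≈ -55.304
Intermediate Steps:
C(Q, v) = Q + Q² (C(Q, v) = Q² + Q = Q + Q²)
t = -12
R = -1021/240 (R = 56/(-12) + 33/80 = 56*(-1/12) + 33*(1/80) = -14/3 + 33/80 = -1021/240 ≈ -4.2542)
R*(W(7, -5) + C(-2, 6)) = -1021*(11 - 2*(1 - 2))/240 = -1021*(11 - 2*(-1))/240 = -1021*(11 + 2)/240 = -1021/240*13 = -13273/240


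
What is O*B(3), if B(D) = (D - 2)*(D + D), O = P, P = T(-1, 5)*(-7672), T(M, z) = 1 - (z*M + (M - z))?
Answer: -552384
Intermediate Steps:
T(M, z) = 1 + z - M - M*z (T(M, z) = 1 - (M*z + (M - z)) = 1 - (M - z + M*z) = 1 + (z - M - M*z) = 1 + z - M - M*z)
P = -92064 (P = (1 + 5 - 1*(-1) - 1*(-1)*5)*(-7672) = (1 + 5 + 1 + 5)*(-7672) = 12*(-7672) = -92064)
O = -92064
B(D) = 2*D*(-2 + D) (B(D) = (-2 + D)*(2*D) = 2*D*(-2 + D))
O*B(3) = -184128*3*(-2 + 3) = -184128*3 = -92064*6 = -552384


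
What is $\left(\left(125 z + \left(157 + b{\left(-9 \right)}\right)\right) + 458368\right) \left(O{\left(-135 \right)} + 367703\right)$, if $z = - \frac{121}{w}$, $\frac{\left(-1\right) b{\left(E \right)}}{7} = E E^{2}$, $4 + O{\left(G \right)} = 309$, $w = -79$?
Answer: $\frac{13484452349896}{79} \approx 1.7069 \cdot 10^{11}$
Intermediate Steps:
$O{\left(G \right)} = 305$ ($O{\left(G \right)} = -4 + 309 = 305$)
$b{\left(E \right)} = - 7 E^{3}$ ($b{\left(E \right)} = - 7 E E^{2} = - 7 E^{3}$)
$z = \frac{121}{79}$ ($z = - \frac{121}{-79} = \left(-121\right) \left(- \frac{1}{79}\right) = \frac{121}{79} \approx 1.5316$)
$\left(\left(125 z + \left(157 + b{\left(-9 \right)}\right)\right) + 458368\right) \left(O{\left(-135 \right)} + 367703\right) = \left(\left(125 \cdot \frac{121}{79} - \left(-157 + 7 \left(-9\right)^{3}\right)\right) + 458368\right) \left(305 + 367703\right) = \left(\left(\frac{15125}{79} + \left(157 - -5103\right)\right) + 458368\right) 368008 = \left(\left(\frac{15125}{79} + \left(157 + 5103\right)\right) + 458368\right) 368008 = \left(\left(\frac{15125}{79} + 5260\right) + 458368\right) 368008 = \left(\frac{430665}{79} + 458368\right) 368008 = \frac{36641737}{79} \cdot 368008 = \frac{13484452349896}{79}$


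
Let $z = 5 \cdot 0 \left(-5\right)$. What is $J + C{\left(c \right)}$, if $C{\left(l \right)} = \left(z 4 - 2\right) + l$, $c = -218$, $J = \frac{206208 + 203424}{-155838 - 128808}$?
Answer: $- \frac{10505292}{47441} \approx -221.44$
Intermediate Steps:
$z = 0$ ($z = 0 \left(-5\right) = 0$)
$J = - \frac{68272}{47441}$ ($J = \frac{409632}{-284646} = 409632 \left(- \frac{1}{284646}\right) = - \frac{68272}{47441} \approx -1.4391$)
$C{\left(l \right)} = -2 + l$ ($C{\left(l \right)} = \left(0 \cdot 4 - 2\right) + l = \left(0 - 2\right) + l = -2 + l$)
$J + C{\left(c \right)} = - \frac{68272}{47441} - 220 = - \frac{10505292}{47441}$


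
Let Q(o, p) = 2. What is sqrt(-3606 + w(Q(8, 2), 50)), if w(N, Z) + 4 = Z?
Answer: 2*I*sqrt(890) ≈ 59.666*I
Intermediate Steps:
w(N, Z) = -4 + Z
sqrt(-3606 + w(Q(8, 2), 50)) = sqrt(-3606 + (-4 + 50)) = sqrt(-3606 + 46) = sqrt(-3560) = 2*I*sqrt(890)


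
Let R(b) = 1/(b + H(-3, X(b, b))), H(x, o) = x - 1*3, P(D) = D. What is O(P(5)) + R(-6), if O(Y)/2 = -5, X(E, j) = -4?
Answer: -121/12 ≈ -10.083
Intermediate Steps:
O(Y) = -10 (O(Y) = 2*(-5) = -10)
H(x, o) = -3 + x (H(x, o) = x - 3 = -3 + x)
R(b) = 1/(-6 + b) (R(b) = 1/(b + (-3 - 3)) = 1/(b - 6) = 1/(-6 + b))
O(P(5)) + R(-6) = -10 + 1/(-6 - 6) = -10 + 1/(-12) = -10 - 1/12 = -121/12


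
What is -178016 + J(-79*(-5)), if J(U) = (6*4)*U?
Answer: -168536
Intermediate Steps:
J(U) = 24*U
-178016 + J(-79*(-5)) = -178016 + 24*(-79*(-5)) = -178016 + 24*395 = -178016 + 9480 = -168536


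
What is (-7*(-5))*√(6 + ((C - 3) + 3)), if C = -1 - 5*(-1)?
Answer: 35*√10 ≈ 110.68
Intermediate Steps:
C = 4 (C = -1 - 1*(-5) = -1 + 5 = 4)
(-7*(-5))*√(6 + ((C - 3) + 3)) = (-7*(-5))*√(6 + ((4 - 3) + 3)) = 35*√(6 + (1 + 3)) = 35*√(6 + 4) = 35*√10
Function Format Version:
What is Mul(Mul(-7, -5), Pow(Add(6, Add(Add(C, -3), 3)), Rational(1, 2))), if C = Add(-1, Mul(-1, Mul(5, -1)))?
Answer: Mul(35, Pow(10, Rational(1, 2))) ≈ 110.68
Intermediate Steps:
C = 4 (C = Add(-1, Mul(-1, -5)) = Add(-1, 5) = 4)
Mul(Mul(-7, -5), Pow(Add(6, Add(Add(C, -3), 3)), Rational(1, 2))) = Mul(Mul(-7, -5), Pow(Add(6, Add(Add(4, -3), 3)), Rational(1, 2))) = Mul(35, Pow(Add(6, Add(1, 3)), Rational(1, 2))) = Mul(35, Pow(Add(6, 4), Rational(1, 2))) = Mul(35, Pow(10, Rational(1, 2)))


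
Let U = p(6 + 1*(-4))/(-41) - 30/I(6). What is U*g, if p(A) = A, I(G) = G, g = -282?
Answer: 58374/41 ≈ 1423.8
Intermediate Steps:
U = -207/41 (U = (6 + 1*(-4))/(-41) - 30/6 = (6 - 4)*(-1/41) - 30*⅙ = 2*(-1/41) - 5 = -2/41 - 5 = -207/41 ≈ -5.0488)
U*g = -207/41*(-282) = 58374/41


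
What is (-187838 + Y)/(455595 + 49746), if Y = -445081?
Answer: -210973/168447 ≈ -1.2525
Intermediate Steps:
(-187838 + Y)/(455595 + 49746) = (-187838 - 445081)/(455595 + 49746) = -632919/505341 = -632919*1/505341 = -210973/168447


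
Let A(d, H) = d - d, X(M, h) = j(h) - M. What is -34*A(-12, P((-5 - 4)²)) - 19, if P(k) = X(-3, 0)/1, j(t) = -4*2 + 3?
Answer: -19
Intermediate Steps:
j(t) = -5 (j(t) = -8 + 3 = -5)
X(M, h) = -5 - M
P(k) = -2 (P(k) = (-5 - 1*(-3))/1 = (-5 + 3)*1 = -2*1 = -2)
A(d, H) = 0
-34*A(-12, P((-5 - 4)²)) - 19 = -34*0 - 19 = 0 - 19 = -19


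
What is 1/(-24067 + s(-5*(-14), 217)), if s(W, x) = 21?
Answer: -1/24046 ≈ -4.1587e-5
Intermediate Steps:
1/(-24067 + s(-5*(-14), 217)) = 1/(-24067 + 21) = 1/(-24046) = -1/24046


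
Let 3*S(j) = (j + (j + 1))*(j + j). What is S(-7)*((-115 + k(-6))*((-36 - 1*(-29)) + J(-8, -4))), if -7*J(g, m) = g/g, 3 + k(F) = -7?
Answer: 162500/3 ≈ 54167.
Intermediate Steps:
k(F) = -10 (k(F) = -3 - 7 = -10)
J(g, m) = -1/7 (J(g, m) = -g/(7*g) = -1/7*1 = -1/7)
S(j) = 2*j*(1 + 2*j)/3 (S(j) = ((j + (j + 1))*(j + j))/3 = ((j + (1 + j))*(2*j))/3 = ((1 + 2*j)*(2*j))/3 = (2*j*(1 + 2*j))/3 = 2*j*(1 + 2*j)/3)
S(-7)*((-115 + k(-6))*((-36 - 1*(-29)) + J(-8, -4))) = ((2/3)*(-7)*(1 + 2*(-7)))*((-115 - 10)*((-36 - 1*(-29)) - 1/7)) = ((2/3)*(-7)*(1 - 14))*(-125*((-36 + 29) - 1/7)) = ((2/3)*(-7)*(-13))*(-125*(-7 - 1/7)) = 182*(-125*(-50/7))/3 = (182/3)*(6250/7) = 162500/3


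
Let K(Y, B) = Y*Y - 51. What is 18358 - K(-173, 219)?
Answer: -11520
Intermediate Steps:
K(Y, B) = -51 + Y² (K(Y, B) = Y² - 51 = -51 + Y²)
18358 - K(-173, 219) = 18358 - (-51 + (-173)²) = 18358 - (-51 + 29929) = 18358 - 1*29878 = 18358 - 29878 = -11520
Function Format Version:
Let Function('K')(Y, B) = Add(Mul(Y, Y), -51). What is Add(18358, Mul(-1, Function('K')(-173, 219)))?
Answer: -11520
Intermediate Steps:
Function('K')(Y, B) = Add(-51, Pow(Y, 2)) (Function('K')(Y, B) = Add(Pow(Y, 2), -51) = Add(-51, Pow(Y, 2)))
Add(18358, Mul(-1, Function('K')(-173, 219))) = Add(18358, Mul(-1, Add(-51, Pow(-173, 2)))) = Add(18358, Mul(-1, Add(-51, 29929))) = Add(18358, Mul(-1, 29878)) = Add(18358, -29878) = -11520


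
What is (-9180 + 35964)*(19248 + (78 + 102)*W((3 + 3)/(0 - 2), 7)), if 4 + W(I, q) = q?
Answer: 530001792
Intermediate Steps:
W(I, q) = -4 + q
(-9180 + 35964)*(19248 + (78 + 102)*W((3 + 3)/(0 - 2), 7)) = (-9180 + 35964)*(19248 + (78 + 102)*(-4 + 7)) = 26784*(19248 + 180*3) = 26784*(19248 + 540) = 26784*19788 = 530001792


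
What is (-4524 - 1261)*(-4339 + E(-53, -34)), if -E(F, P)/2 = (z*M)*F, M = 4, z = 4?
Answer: 15289755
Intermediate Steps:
E(F, P) = -32*F (E(F, P) = -2*4*4*F = -32*F)
(-4524 - 1261)*(-4339 + E(-53, -34)) = (-4524 - 1261)*(-4339 - 32*(-53)) = -5785*(-4339 + 1696) = -5785*(-2643) = 15289755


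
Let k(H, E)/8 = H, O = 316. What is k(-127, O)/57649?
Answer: -1016/57649 ≈ -0.017624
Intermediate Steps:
k(H, E) = 8*H
k(-127, O)/57649 = (8*(-127))/57649 = -1016*1/57649 = -1016/57649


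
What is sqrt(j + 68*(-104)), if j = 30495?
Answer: sqrt(23423) ≈ 153.05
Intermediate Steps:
sqrt(j + 68*(-104)) = sqrt(30495 + 68*(-104)) = sqrt(30495 - 7072) = sqrt(23423)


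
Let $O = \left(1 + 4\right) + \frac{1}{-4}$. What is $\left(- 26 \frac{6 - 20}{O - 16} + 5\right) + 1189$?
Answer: $\frac{52274}{45} \approx 1161.6$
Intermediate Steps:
$O = \frac{19}{4}$ ($O = 5 - \frac{1}{4} = \frac{19}{4} \approx 4.75$)
$\left(- 26 \frac{6 - 20}{O - 16} + 5\right) + 1189 = \left(- 26 \frac{6 - 20}{\frac{19}{4} - 16} + 5\right) + 1189 = \left(- 26 \frac{6 - 20}{- \frac{45}{4}} + 5\right) + 1189 = \left(- 26 \left(\left(-14\right) \left(- \frac{4}{45}\right)\right) + 5\right) + 1189 = \left(\left(-26\right) \frac{56}{45} + 5\right) + 1189 = \left(- \frac{1456}{45} + 5\right) + 1189 = - \frac{1231}{45} + 1189 = \frac{52274}{45}$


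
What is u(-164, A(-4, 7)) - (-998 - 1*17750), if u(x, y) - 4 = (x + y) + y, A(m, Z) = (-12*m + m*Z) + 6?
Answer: 18640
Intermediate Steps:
A(m, Z) = 6 - 12*m + Z*m (A(m, Z) = (-12*m + Z*m) + 6 = 6 - 12*m + Z*m)
u(x, y) = 4 + x + 2*y (u(x, y) = 4 + ((x + y) + y) = 4 + (x + 2*y) = 4 + x + 2*y)
u(-164, A(-4, 7)) - (-998 - 1*17750) = (4 - 164 + 2*(6 - 12*(-4) + 7*(-4))) - (-998 - 1*17750) = (4 - 164 + 2*(6 + 48 - 28)) - (-998 - 17750) = (4 - 164 + 2*26) - 1*(-18748) = (4 - 164 + 52) + 18748 = -108 + 18748 = 18640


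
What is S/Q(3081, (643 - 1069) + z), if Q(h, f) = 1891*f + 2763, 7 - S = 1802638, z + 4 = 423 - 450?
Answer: 1802631/861424 ≈ 2.0926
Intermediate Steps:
z = -31 (z = -4 + (423 - 450) = -4 - 27 = -31)
S = -1802631 (S = 7 - 1*1802638 = 7 - 1802638 = -1802631)
Q(h, f) = 2763 + 1891*f
S/Q(3081, (643 - 1069) + z) = -1802631/(2763 + 1891*((643 - 1069) - 31)) = -1802631/(2763 + 1891*(-426 - 31)) = -1802631/(2763 + 1891*(-457)) = -1802631/(2763 - 864187) = -1802631/(-861424) = -1802631*(-1/861424) = 1802631/861424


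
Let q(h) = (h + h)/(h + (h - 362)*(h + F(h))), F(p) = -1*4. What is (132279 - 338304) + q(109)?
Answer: -2725298809/13228 ≈ -2.0603e+5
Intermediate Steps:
F(p) = -4
q(h) = 2*h/(h + (-362 + h)*(-4 + h)) (q(h) = (h + h)/(h + (h - 362)*(h - 4)) = (2*h)/(h + (-362 + h)*(-4 + h)) = 2*h/(h + (-362 + h)*(-4 + h)))
(132279 - 338304) + q(109) = (132279 - 338304) + 2*109/(1448 + 109**2 - 365*109) = -206025 + 2*109/(1448 + 11881 - 39785) = -206025 + 2*109/(-26456) = -206025 + 2*109*(-1/26456) = -206025 - 109/13228 = -2725298809/13228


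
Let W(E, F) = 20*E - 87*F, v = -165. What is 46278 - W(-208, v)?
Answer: 36083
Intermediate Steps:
W(E, F) = -87*F + 20*E
46278 - W(-208, v) = 46278 - (-87*(-165) + 20*(-208)) = 46278 - (14355 - 4160) = 46278 - 1*10195 = 46278 - 10195 = 36083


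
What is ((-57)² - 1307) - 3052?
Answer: -1110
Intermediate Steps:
((-57)² - 1307) - 3052 = (3249 - 1307) - 3052 = 1942 - 3052 = -1110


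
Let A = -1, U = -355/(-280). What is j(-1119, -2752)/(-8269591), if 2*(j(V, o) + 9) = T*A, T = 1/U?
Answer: 667/587140961 ≈ 1.1360e-6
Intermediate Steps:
U = 71/56 (U = -355*(-1/280) = 71/56 ≈ 1.2679)
T = 56/71 (T = 1/(71/56) = 56/71 ≈ 0.78873)
j(V, o) = -667/71 (j(V, o) = -9 + ((56/71)*(-1))/2 = -9 + (1/2)*(-56/71) = -9 - 28/71 = -667/71)
j(-1119, -2752)/(-8269591) = -667/71/(-8269591) = -667/71*(-1/8269591) = 667/587140961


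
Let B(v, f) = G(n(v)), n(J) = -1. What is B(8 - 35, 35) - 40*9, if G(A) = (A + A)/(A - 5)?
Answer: -1079/3 ≈ -359.67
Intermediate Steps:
G(A) = 2*A/(-5 + A) (G(A) = (2*A)/(-5 + A) = 2*A/(-5 + A))
B(v, f) = 1/3 (B(v, f) = 2*(-1)/(-5 - 1) = 2*(-1)/(-6) = 2*(-1)*(-1/6) = 1/3)
B(8 - 35, 35) - 40*9 = 1/3 - 40*9 = 1/3 - 1*360 = 1/3 - 360 = -1079/3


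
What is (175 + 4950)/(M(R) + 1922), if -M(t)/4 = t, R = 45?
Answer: 5125/1742 ≈ 2.9420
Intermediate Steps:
M(t) = -4*t
(175 + 4950)/(M(R) + 1922) = (175 + 4950)/(-4*45 + 1922) = 5125/(-180 + 1922) = 5125/1742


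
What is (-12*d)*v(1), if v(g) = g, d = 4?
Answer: -48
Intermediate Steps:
(-12*d)*v(1) = -12*4*1 = -48*1 = -48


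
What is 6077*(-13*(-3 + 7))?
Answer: -316004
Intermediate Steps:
6077*(-13*(-3 + 7)) = 6077*(-13*4) = 6077*(-52) = -316004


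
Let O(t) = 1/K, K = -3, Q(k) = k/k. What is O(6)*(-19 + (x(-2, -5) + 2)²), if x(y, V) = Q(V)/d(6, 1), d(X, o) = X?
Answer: 515/108 ≈ 4.7685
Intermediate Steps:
Q(k) = 1
x(y, V) = ⅙ (x(y, V) = 1/6 = 1*(⅙) = ⅙)
O(t) = -⅓ (O(t) = 1/(-3) = -⅓)
O(6)*(-19 + (x(-2, -5) + 2)²) = -(-19 + (⅙ + 2)²)/3 = -(-19 + (13/6)²)/3 = -(-19 + 169/36)/3 = -⅓*(-515/36) = 515/108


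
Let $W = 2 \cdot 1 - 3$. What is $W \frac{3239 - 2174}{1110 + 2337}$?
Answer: $- \frac{355}{1149} \approx -0.30896$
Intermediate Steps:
$W = -1$ ($W = 2 - 3 = -1$)
$W \frac{3239 - 2174}{1110 + 2337} = - \frac{3239 - 2174}{1110 + 2337} = - \frac{1065}{3447} = \left(-1\right) \frac{355}{1149} = - \frac{355}{1149}$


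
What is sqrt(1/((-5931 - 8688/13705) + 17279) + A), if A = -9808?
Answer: I*sqrt(59301908844811972343)/77757826 ≈ 99.035*I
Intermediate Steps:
sqrt(1/((-5931 - 8688/13705) + 17279) + A) = sqrt(1/((-5931 - 8688/13705) + 17279) - 9808) = sqrt(1/(-81293043/13705 + 17279) - 9808) = sqrt(1/(155515652/13705) - 9808) = sqrt(13705/155515652 - 9808) = sqrt(-1525297501111/155515652) = I*sqrt(59301908844811972343)/77757826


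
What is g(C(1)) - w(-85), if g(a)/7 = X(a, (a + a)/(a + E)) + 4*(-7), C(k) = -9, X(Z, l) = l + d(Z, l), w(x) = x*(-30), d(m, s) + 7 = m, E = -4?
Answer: -37028/13 ≈ -2848.3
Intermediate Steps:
d(m, s) = -7 + m
w(x) = -30*x
X(Z, l) = -7 + Z + l (X(Z, l) = l + (-7 + Z) = -7 + Z + l)
g(a) = -245 + 7*a + 14*a/(-4 + a) (g(a) = 7*((-7 + a + (a + a)/(a - 4)) + 4*(-7)) = 7*((-7 + a + (2*a)/(-4 + a)) - 28) = 7*((-7 + a + 2*a/(-4 + a)) - 28) = 7*(-35 + a + 2*a/(-4 + a)) = -245 + 7*a + 14*a/(-4 + a))
g(C(1)) - w(-85) = 7*(140 + (-9)**2 - 37*(-9))/(-4 - 9) - (-30)*(-85) = 7*(140 + 81 + 333)/(-13) - 1*2550 = 7*(-1/13)*554 - 2550 = -3878/13 - 2550 = -37028/13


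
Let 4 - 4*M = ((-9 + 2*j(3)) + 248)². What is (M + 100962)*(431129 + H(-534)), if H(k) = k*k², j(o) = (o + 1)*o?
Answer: -50818994655525/4 ≈ -1.2705e+13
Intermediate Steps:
j(o) = o*(1 + o) (j(o) = (1 + o)*o = o*(1 + o))
H(k) = k³
M = -69165/4 (M = 1 - ((-9 + 2*(3*(1 + 3))) + 248)²/4 = 1 - ((-9 + 2*(3*4)) + 248)²/4 = 1 - ((-9 + 2*12) + 248)²/4 = 1 - ((-9 + 24) + 248)²/4 = 1 - (15 + 248)²/4 = 1 - ¼*263² = 1 - ¼*69169 = 1 - 69169/4 = -69165/4 ≈ -17291.)
(M + 100962)*(431129 + H(-534)) = (-69165/4 + 100962)*(431129 + (-534)³) = 334683*(431129 - 152273304)/4 = (334683/4)*(-151842175) = -50818994655525/4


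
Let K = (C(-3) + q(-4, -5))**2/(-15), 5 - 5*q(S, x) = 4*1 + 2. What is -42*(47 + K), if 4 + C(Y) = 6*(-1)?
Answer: -210336/125 ≈ -1682.7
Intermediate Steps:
C(Y) = -10 (C(Y) = -4 + 6*(-1) = -4 - 6 = -10)
q(S, x) = -1/5 (q(S, x) = 1 - (4*1 + 2)/5 = 1 - (4 + 2)/5 = 1 - 1/5*6 = 1 - 6/5 = -1/5)
K = -867/125 (K = (-10 - 1/5)**2/(-15) = (-51/5)**2*(-1/15) = (2601/25)*(-1/15) = -867/125 ≈ -6.9360)
-42*(47 + K) = -42*(47 - 867/125) = -42*5008/125 = -210336/125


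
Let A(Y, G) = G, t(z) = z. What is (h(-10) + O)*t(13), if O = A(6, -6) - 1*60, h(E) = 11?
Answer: -715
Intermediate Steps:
O = -66 (O = -6 - 1*60 = -6 - 60 = -66)
(h(-10) + O)*t(13) = (11 - 66)*13 = -55*13 = -715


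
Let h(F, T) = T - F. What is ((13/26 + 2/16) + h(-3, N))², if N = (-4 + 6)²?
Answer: 3721/64 ≈ 58.141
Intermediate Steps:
N = 4 (N = 2² = 4)
((13/26 + 2/16) + h(-3, N))² = ((13/26 + 2/16) + (4 - 1*(-3)))² = ((13*(1/26) + 2*(1/16)) + (4 + 3))² = ((½ + ⅛) + 7)² = (5/8 + 7)² = (61/8)² = 3721/64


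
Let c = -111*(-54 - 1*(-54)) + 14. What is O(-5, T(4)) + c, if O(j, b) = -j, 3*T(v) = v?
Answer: 19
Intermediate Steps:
T(v) = v/3
c = 14 (c = -111*(-54 + 54) + 14 = -111*0 + 14 = 0 + 14 = 14)
O(-5, T(4)) + c = -1*(-5) + 14 = 5 + 14 = 19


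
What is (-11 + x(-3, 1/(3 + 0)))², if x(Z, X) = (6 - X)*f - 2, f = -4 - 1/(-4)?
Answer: 18769/16 ≈ 1173.1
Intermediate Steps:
f = -15/4 (f = -4 - (-1)/4 = -4 - 1*(-¼) = -4 + ¼ = -15/4 ≈ -3.7500)
x(Z, X) = -49/2 + 15*X/4 (x(Z, X) = (6 - X)*(-15/4) - 2 = (-45/2 + 15*X/4) - 2 = -49/2 + 15*X/4)
(-11 + x(-3, 1/(3 + 0)))² = (-11 + (-49/2 + 15/(4*(3 + 0))))² = (-11 + (-49/2 + (15/4)/3))² = (-11 + (-49/2 + (15/4)*(⅓)))² = (-11 + (-49/2 + 5/4))² = (-11 - 93/4)² = (-137/4)² = 18769/16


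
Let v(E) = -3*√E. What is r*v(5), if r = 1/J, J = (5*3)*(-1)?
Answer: √5/5 ≈ 0.44721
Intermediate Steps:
J = -15 (J = 15*(-1) = -15)
r = -1/15 (r = 1/(-15) = -1/15 ≈ -0.066667)
r*v(5) = -(-1)*√5/5 = √5/5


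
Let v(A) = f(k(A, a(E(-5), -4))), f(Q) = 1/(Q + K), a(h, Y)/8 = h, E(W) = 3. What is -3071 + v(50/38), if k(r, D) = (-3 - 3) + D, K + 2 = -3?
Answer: -39922/13 ≈ -3070.9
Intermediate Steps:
K = -5 (K = -2 - 3 = -5)
a(h, Y) = 8*h
k(r, D) = -6 + D
f(Q) = 1/(-5 + Q) (f(Q) = 1/(Q - 5) = 1/(-5 + Q))
v(A) = 1/13 (v(A) = 1/(-5 + (-6 + 8*3)) = 1/(-5 + (-6 + 24)) = 1/(-5 + 18) = 1/13)
-3071 + v(50/38) = -3071 + 1/13 = -39922/13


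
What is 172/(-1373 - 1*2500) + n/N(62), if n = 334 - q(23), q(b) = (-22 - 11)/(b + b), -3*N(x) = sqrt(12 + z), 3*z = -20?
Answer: -172/3873 - 46191*sqrt(3)/184 ≈ -434.85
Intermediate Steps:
z = -20/3 (z = (1/3)*(-20) = -20/3 ≈ -6.6667)
N(x) = -4*sqrt(3)/9 (N(x) = -sqrt(12 - 20/3)/3 = -4*sqrt(3)/9)
q(b) = -33/(2*b) (q(b) = -33*1/(2*b) = -33/(2*b))
n = 15397/46 (n = 334 - (-33)/(2*23) = 334 - 1*(-33/46) = 334 + 33/46 = 15397/46 ≈ 334.72)
172/(-1373 - 1*2500) + n/N(62) = 172/(-1373 - 1*2500) + 15397/(46*((-4*sqrt(3)/9))) = 172/(-1373 - 2500) + 15397*(-3*sqrt(3)/4)/46 = 172/(-3873) - 46191*sqrt(3)/184 = 172*(-1/3873) - 46191*sqrt(3)/184 = -172/3873 - 46191*sqrt(3)/184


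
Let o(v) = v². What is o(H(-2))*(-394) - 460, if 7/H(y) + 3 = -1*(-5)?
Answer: -10573/2 ≈ -5286.5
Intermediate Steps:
H(y) = 7/2 (H(y) = 7/(-3 - 1*(-5)) = 7/(-3 + 5) = 7/2)
o(H(-2))*(-394) - 460 = (7/2)²*(-394) - 460 = (49/4)*(-394) - 460 = -9653/2 - 460 = -10573/2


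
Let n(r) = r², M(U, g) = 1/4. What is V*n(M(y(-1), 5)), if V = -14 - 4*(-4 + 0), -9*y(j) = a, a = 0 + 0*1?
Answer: ⅛ ≈ 0.12500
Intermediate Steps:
a = 0 (a = 0 + 0 = 0)
y(j) = 0 (y(j) = -⅑*0 = 0)
M(U, g) = ¼
V = 2 (V = -14 - 4*(-4) = -14 - 1*(-16) = -14 + 16 = 2)
V*n(M(y(-1), 5)) = 2*(¼)² = 2*(1/16) = ⅛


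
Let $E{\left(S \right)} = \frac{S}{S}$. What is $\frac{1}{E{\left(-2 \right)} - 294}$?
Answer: $- \frac{1}{293} \approx -0.003413$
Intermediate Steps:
$E{\left(S \right)} = 1$
$\frac{1}{E{\left(-2 \right)} - 294} = \frac{1}{1 - 294} = \frac{1}{-293} = - \frac{1}{293}$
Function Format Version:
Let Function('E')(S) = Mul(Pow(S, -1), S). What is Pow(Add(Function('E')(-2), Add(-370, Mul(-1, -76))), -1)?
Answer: Rational(-1, 293) ≈ -0.0034130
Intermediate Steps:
Function('E')(S) = 1
Pow(Add(Function('E')(-2), Add(-370, Mul(-1, -76))), -1) = Pow(Add(1, Add(-370, Mul(-1, -76))), -1) = Pow(Add(1, Add(-370, 76)), -1) = Pow(Add(1, -294), -1) = Pow(-293, -1) = Rational(-1, 293)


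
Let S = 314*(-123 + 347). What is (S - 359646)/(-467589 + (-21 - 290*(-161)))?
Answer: 28931/42092 ≈ 0.68733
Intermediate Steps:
S = 70336 (S = 314*224 = 70336)
(S - 359646)/(-467589 + (-21 - 290*(-161))) = (70336 - 359646)/(-467589 + (-21 - 290*(-161))) = -289310/(-467589 + (-21 + 46690)) = -289310/(-467589 + 46669) = -289310/(-420920) = -289310*(-1/420920) = 28931/42092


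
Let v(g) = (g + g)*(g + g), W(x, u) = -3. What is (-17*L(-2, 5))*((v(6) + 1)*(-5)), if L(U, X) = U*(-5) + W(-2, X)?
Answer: 86275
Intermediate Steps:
L(U, X) = -3 - 5*U (L(U, X) = U*(-5) - 3 = -5*U - 3 = -3 - 5*U)
v(g) = 4*g² (v(g) = (2*g)*(2*g) = 4*g²)
(-17*L(-2, 5))*((v(6) + 1)*(-5)) = (-17*(-3 - 5*(-2)))*((4*6² + 1)*(-5)) = (-17*(-3 + 10))*((4*36 + 1)*(-5)) = (-17*7)*((144 + 1)*(-5)) = -17255*(-5) = -119*(-725) = 86275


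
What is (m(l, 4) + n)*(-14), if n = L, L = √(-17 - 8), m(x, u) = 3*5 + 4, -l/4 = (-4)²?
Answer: -266 - 70*I ≈ -266.0 - 70.0*I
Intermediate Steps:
l = -64 (l = -4*(-4)² = -4*16 = -64)
m(x, u) = 19 (m(x, u) = 15 + 4 = 19)
L = 5*I (L = √(-25) = 5*I ≈ 5.0*I)
n = 5*I ≈ 5.0*I
(m(l, 4) + n)*(-14) = (19 + 5*I)*(-14) = -266 - 70*I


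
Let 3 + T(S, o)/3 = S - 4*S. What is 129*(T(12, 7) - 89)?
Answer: -26574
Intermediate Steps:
T(S, o) = -9 - 9*S (T(S, o) = -9 + 3*(S - 4*S) = -9 + 3*(-3*S) = -9 - 9*S)
129*(T(12, 7) - 89) = 129*((-9 - 9*12) - 89) = 129*((-9 - 108) - 89) = 129*(-117 - 89) = 129*(-206) = -26574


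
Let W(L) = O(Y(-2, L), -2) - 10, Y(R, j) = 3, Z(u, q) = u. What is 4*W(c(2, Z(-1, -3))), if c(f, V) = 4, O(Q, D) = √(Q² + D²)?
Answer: -40 + 4*√13 ≈ -25.578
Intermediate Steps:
O(Q, D) = √(D² + Q²)
W(L) = -10 + √13 (W(L) = √((-2)² + 3²) - 10 = √(4 + 9) - 10 = √13 - 10 = -10 + √13)
4*W(c(2, Z(-1, -3))) = 4*(-10 + √13) = -40 + 4*√13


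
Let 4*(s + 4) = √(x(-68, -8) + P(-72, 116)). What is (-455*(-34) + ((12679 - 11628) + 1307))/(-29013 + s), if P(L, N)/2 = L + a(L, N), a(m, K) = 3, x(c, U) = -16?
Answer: -4138520608/6735890389 - 35656*I*√154/6735890389 ≈ -0.6144 - 6.569e-5*I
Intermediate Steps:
P(L, N) = 6 + 2*L (P(L, N) = 2*(L + 3) = 2*(3 + L) = 6 + 2*L)
s = -4 + I*√154/4 (s = -4 + √(-16 + (6 + 2*(-72)))/4 = -4 + √(-16 + (6 - 144))/4 = -4 + √(-16 - 138)/4 = -4 + √(-154)/4 = -4 + (I*√154)/4 = -4 + I*√154/4 ≈ -4.0 + 3.1024*I)
(-455*(-34) + ((12679 - 11628) + 1307))/(-29013 + s) = (-455*(-34) + ((12679 - 11628) + 1307))/(-29013 + (-4 + I*√154/4)) = (15470 + (1051 + 1307))/(-29017 + I*√154/4) = (15470 + 2358)/(-29017 + I*√154/4) = 17828/(-29017 + I*√154/4)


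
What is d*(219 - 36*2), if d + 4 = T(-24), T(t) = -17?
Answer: -3087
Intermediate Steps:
d = -21 (d = -4 - 17 = -21)
d*(219 - 36*2) = -21*(219 - 36*2) = -21*(219 - 72) = -21*147 = -3087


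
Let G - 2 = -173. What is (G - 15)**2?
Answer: 34596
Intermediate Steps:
G = -171 (G = 2 - 173 = -171)
(G - 15)**2 = (-171 - 15)**2 = (-186)**2 = 34596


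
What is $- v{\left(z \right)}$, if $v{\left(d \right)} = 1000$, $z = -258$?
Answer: $-1000$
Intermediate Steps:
$- v{\left(z \right)} = \left(-1\right) 1000 = -1000$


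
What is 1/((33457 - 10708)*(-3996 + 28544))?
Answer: 1/558442452 ≈ 1.7907e-9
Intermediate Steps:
1/((33457 - 10708)*(-3996 + 28544)) = 1/(22749*24548) = 1/558442452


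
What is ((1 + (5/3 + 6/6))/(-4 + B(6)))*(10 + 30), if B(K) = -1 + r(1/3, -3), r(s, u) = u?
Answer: -55/3 ≈ -18.333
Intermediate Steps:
B(K) = -4 (B(K) = -1 - 3 = -4)
((1 + (5/3 + 6/6))/(-4 + B(6)))*(10 + 30) = ((1 + (5/3 + 6/6))/(-4 - 4))*(10 + 30) = ((1 + (5*(⅓) + 6*(⅙)))/(-8))*40 = ((1 + (5/3 + 1))*(-⅛))*40 = ((1 + 8/3)*(-⅛))*40 = ((11/3)*(-⅛))*40 = -11/24*40 = -55/3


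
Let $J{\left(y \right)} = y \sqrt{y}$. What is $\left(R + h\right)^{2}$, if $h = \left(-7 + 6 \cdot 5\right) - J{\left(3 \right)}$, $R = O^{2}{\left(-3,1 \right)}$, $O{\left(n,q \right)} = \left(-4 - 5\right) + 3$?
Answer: $3508 - 354 \sqrt{3} \approx 2894.9$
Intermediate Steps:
$O{\left(n,q \right)} = -6$ ($O{\left(n,q \right)} = -9 + 3 = -6$)
$R = 36$ ($R = \left(-6\right)^{2} = 36$)
$J{\left(y \right)} = y^{\frac{3}{2}}$
$h = 23 - 3 \sqrt{3}$ ($h = \left(-7 + 6 \cdot 5\right) - 3^{\frac{3}{2}} = \left(-7 + 30\right) - 3 \sqrt{3} = 23 - 3 \sqrt{3} \approx 17.804$)
$\left(R + h\right)^{2} = \left(36 + \left(23 - 3 \sqrt{3}\right)\right)^{2} = \left(59 - 3 \sqrt{3}\right)^{2}$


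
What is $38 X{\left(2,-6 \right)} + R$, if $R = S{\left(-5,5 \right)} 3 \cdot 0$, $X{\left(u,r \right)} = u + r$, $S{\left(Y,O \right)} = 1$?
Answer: $-152$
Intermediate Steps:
$X{\left(u,r \right)} = r + u$
$R = 0$ ($R = 1 \cdot 3 \cdot 0 = 3 \cdot 0 = 0$)
$38 X{\left(2,-6 \right)} + R = 38 \left(-6 + 2\right) + 0 = 38 \left(-4\right) + 0 = -152 + 0 = -152$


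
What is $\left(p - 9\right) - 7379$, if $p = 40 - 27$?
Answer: $-7375$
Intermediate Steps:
$p = 13$ ($p = 40 - 27 = 13$)
$\left(p - 9\right) - 7379 = \left(13 - 9\right) - 7379 = 4 - 7379 = -7375$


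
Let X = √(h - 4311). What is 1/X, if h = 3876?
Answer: -I*√435/435 ≈ -0.047946*I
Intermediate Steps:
X = I*√435 (X = √(3876 - 4311) = √(-435) = I*√435 ≈ 20.857*I)
1/X = 1/(I*√435) = -I*√435/435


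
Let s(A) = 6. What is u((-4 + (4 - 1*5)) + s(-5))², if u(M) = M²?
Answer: 1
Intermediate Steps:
u((-4 + (4 - 1*5)) + s(-5))² = (((-4 + (4 - 1*5)) + 6)²)² = (((-4 + (4 - 5)) + 6)²)² = (((-4 - 1) + 6)²)² = ((-5 + 6)²)² = (1²)² = 1² = 1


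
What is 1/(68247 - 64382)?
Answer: 1/3865 ≈ 0.00025873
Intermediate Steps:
1/(68247 - 64382) = 1/3865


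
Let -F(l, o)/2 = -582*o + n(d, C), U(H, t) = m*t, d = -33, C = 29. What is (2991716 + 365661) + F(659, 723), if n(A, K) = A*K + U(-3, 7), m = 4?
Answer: 4200807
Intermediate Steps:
U(H, t) = 4*t
n(A, K) = 28 + A*K (n(A, K) = A*K + 4*7 = A*K + 28 = 28 + A*K)
F(l, o) = 1858 + 1164*o (F(l, o) = -2*(-582*o + (28 - 33*29)) = -2*(-582*o + (28 - 957)) = -2*(-582*o - 929) = -2*(-929 - 582*o) = 1858 + 1164*o)
(2991716 + 365661) + F(659, 723) = (2991716 + 365661) + (1858 + 1164*723) = 3357377 + (1858 + 841572) = 3357377 + 843430 = 4200807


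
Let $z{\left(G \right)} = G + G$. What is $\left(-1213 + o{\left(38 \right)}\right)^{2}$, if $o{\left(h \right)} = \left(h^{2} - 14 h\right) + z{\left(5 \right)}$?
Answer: $84681$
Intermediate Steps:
$z{\left(G \right)} = 2 G$
$o{\left(h \right)} = 10 + h^{2} - 14 h$ ($o{\left(h \right)} = \left(h^{2} - 14 h\right) + 2 \cdot 5 = \left(h^{2} - 14 h\right) + 10 = 10 + h^{2} - 14 h$)
$\left(-1213 + o{\left(38 \right)}\right)^{2} = \left(-1213 + \left(10 + 38^{2} - 532\right)\right)^{2} = \left(-1213 + \left(10 + 1444 - 532\right)\right)^{2} = \left(-1213 + 922\right)^{2} = \left(-291\right)^{2} = 84681$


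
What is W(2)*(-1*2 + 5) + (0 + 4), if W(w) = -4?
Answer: -8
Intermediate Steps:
W(2)*(-1*2 + 5) + (0 + 4) = -4*(-1*2 + 5) + (0 + 4) = -4*(-2 + 5) + 4 = -4*3 + 4 = -12 + 4 = -8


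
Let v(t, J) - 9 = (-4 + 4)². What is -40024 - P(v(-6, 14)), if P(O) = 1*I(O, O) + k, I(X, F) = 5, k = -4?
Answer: -40025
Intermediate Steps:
v(t, J) = 9 (v(t, J) = 9 + (-4 + 4)² = 9 + 0² = 9 + 0 = 9)
P(O) = 1 (P(O) = 1*5 - 4 = 5 - 4 = 1)
-40024 - P(v(-6, 14)) = -40024 - 1*1 = -40024 - 1 = -40025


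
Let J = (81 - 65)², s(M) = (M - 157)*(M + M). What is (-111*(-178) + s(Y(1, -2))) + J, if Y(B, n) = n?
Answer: 20650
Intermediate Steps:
s(M) = 2*M*(-157 + M) (s(M) = (-157 + M)*(2*M) = 2*M*(-157 + M))
J = 256 (J = 16² = 256)
(-111*(-178) + s(Y(1, -2))) + J = (-111*(-178) + 2*(-2)*(-157 - 2)) + 256 = (19758 + 2*(-2)*(-159)) + 256 = (19758 + 636) + 256 = 20394 + 256 = 20650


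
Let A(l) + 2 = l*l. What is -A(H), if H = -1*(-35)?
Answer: -1223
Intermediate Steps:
H = 35
A(l) = -2 + l² (A(l) = -2 + l*l = -2 + l²)
-A(H) = -(-2 + 35²) = -(-2 + 1225) = -1*1223 = -1223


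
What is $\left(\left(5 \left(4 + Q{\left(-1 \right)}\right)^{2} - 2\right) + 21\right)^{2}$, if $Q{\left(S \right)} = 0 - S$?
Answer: $20736$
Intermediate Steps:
$Q{\left(S \right)} = - S$
$\left(\left(5 \left(4 + Q{\left(-1 \right)}\right)^{2} - 2\right) + 21\right)^{2} = \left(\left(5 \left(4 - -1\right)^{2} - 2\right) + 21\right)^{2} = \left(\left(5 \left(4 + 1\right)^{2} - 2\right) + 21\right)^{2} = \left(\left(5 \cdot 5^{2} - 2\right) + 21\right)^{2} = \left(\left(5 \cdot 25 - 2\right) + 21\right)^{2} = \left(\left(125 - 2\right) + 21\right)^{2} = \left(123 + 21\right)^{2} = 144^{2} = 20736$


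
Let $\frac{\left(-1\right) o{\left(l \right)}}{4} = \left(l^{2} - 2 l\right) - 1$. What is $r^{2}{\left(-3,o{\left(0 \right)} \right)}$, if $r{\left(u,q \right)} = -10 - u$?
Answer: $49$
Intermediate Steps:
$o{\left(l \right)} = 4 - 4 l^{2} + 8 l$ ($o{\left(l \right)} = - 4 \left(\left(l^{2} - 2 l\right) - 1\right) = - 4 \left(-1 + l^{2} - 2 l\right) = 4 - 4 l^{2} + 8 l$)
$r^{2}{\left(-3,o{\left(0 \right)} \right)} = \left(-10 - -3\right)^{2} = \left(-10 + 3\right)^{2} = \left(-7\right)^{2} = 49$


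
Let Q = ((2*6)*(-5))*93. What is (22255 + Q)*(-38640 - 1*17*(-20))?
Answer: -638652500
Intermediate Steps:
Q = -5580 (Q = (12*(-5))*93 = -60*93 = -5580)
(22255 + Q)*(-38640 - 1*17*(-20)) = (22255 - 5580)*(-38640 - 1*17*(-20)) = 16675*(-38640 - 17*(-20)) = 16675*(-38640 + 340) = 16675*(-38300) = -638652500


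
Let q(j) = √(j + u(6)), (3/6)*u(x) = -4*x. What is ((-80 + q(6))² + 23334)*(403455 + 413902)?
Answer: 24268964044 - 130777120*I*√42 ≈ 2.4269e+10 - 8.4753e+8*I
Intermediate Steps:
u(x) = -8*x (u(x) = 2*(-4*x) = -8*x)
q(j) = √(-48 + j) (q(j) = √(j - 8*6) = √(j - 48) = √(-48 + j))
((-80 + q(6))² + 23334)*(403455 + 413902) = ((-80 + √(-48 + 6))² + 23334)*(403455 + 413902) = ((-80 + √(-42))² + 23334)*817357 = ((-80 + I*√42)² + 23334)*817357 = (23334 + (-80 + I*√42)²)*817357 = 19072208238 + 817357*(-80 + I*√42)²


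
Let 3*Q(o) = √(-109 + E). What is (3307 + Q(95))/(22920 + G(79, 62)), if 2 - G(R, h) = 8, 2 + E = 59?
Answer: 3307/22914 + I*√13/34371 ≈ 0.14432 + 0.0001049*I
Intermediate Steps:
E = 57 (E = -2 + 59 = 57)
G(R, h) = -6 (G(R, h) = 2 - 1*8 = 2 - 8 = -6)
Q(o) = 2*I*√13/3 (Q(o) = √(-109 + 57)/3 = √(-52)/3 = (2*I*√13)/3 = 2*I*√13/3)
(3307 + Q(95))/(22920 + G(79, 62)) = (3307 + 2*I*√13/3)/(22920 - 6) = (3307 + 2*I*√13/3)/22914 = (3307 + 2*I*√13/3)*(1/22914) = 3307/22914 + I*√13/34371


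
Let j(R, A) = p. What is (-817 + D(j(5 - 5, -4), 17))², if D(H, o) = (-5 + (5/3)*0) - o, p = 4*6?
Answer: 703921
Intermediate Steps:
p = 24
j(R, A) = 24
D(H, o) = -5 - o (D(H, o) = (-5 + (5*(⅓))*0) - o = (-5 + (5/3)*0) - o = (-5 + 0) - o = -5 - o)
(-817 + D(j(5 - 5, -4), 17))² = (-817 + (-5 - 1*17))² = (-817 + (-5 - 17))² = (-817 - 22)² = (-839)² = 703921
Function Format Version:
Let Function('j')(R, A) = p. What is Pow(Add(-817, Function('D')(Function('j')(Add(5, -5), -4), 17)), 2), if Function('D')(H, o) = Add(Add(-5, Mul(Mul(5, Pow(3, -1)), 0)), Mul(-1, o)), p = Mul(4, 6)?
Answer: 703921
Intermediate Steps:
p = 24
Function('j')(R, A) = 24
Function('D')(H, o) = Add(-5, Mul(-1, o)) (Function('D')(H, o) = Add(Add(-5, Mul(Mul(5, Rational(1, 3)), 0)), Mul(-1, o)) = Add(Add(-5, Mul(Rational(5, 3), 0)), Mul(-1, o)) = Add(Add(-5, 0), Mul(-1, o)) = Add(-5, Mul(-1, o)))
Pow(Add(-817, Function('D')(Function('j')(Add(5, -5), -4), 17)), 2) = Pow(Add(-817, Add(-5, Mul(-1, 17))), 2) = Pow(Add(-817, Add(-5, -17)), 2) = Pow(Add(-817, -22), 2) = Pow(-839, 2) = 703921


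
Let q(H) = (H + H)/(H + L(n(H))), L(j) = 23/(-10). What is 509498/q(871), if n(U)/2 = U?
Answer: 2213004563/8710 ≈ 2.5408e+5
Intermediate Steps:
n(U) = 2*U
L(j) = -23/10 (L(j) = 23*(-⅒) = -23/10)
q(H) = 2*H/(-23/10 + H) (q(H) = (H + H)/(H - 23/10) = (2*H)/(-23/10 + H) = 2*H/(-23/10 + H))
509498/q(871) = 509498/((20*871/(-23 + 10*871))) = 509498/((20*871/(-23 + 8710))) = 509498/((20*871/8687)) = 509498/((20*871*(1/8687))) = 509498/(17420/8687) = 509498*(8687/17420) = 2213004563/8710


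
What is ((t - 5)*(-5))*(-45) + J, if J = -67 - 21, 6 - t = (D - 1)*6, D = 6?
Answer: -6613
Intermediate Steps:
t = -24 (t = 6 - (6 - 1)*6 = 6 - 5*6 = 6 - 1*30 = 6 - 30 = -24)
J = -88
((t - 5)*(-5))*(-45) + J = ((-24 - 5)*(-5))*(-45) - 88 = -29*(-5)*(-45) - 88 = 145*(-45) - 88 = -6525 - 88 = -6613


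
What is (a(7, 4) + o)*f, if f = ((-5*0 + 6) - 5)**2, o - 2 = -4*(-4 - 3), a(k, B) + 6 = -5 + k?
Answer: 26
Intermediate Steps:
a(k, B) = -11 + k (a(k, B) = -6 + (-5 + k) = -11 + k)
o = 30 (o = 2 - 4*(-4 - 3) = 2 - 4*(-7) = 2 + 28 = 30)
f = 1 (f = ((0 + 6) - 5)**2 = (6 - 5)**2 = 1**2 = 1)
(a(7, 4) + o)*f = ((-11 + 7) + 30)*1 = (-4 + 30)*1 = 26*1 = 26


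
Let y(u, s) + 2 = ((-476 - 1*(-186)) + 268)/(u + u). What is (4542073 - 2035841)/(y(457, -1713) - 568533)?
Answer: -572674012/129910253 ≈ -4.4082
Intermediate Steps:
y(u, s) = -2 - 11/u (y(u, s) = -2 + ((-476 - 1*(-186)) + 268)/(u + u) = -2 + ((-476 + 186) + 268)/((2*u)) = -2 + (-290 + 268)*(1/(2*u)) = -2 - 11/u)
(4542073 - 2035841)/(y(457, -1713) - 568533) = (4542073 - 2035841)/((-2 - 11/457) - 568533) = 2506232/((-2 - 11*1/457) - 568533) = 2506232/((-2 - 11/457) - 568533) = 2506232/(-925/457 - 568533) = 2506232/(-259820506/457) = 2506232*(-457/259820506) = -572674012/129910253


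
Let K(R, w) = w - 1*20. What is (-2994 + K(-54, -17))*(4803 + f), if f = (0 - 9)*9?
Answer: -14312382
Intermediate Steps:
K(R, w) = -20 + w (K(R, w) = w - 20 = -20 + w)
f = -81 (f = -9*9 = -81)
(-2994 + K(-54, -17))*(4803 + f) = (-2994 + (-20 - 17))*(4803 - 81) = (-2994 - 37)*4722 = -3031*4722 = -14312382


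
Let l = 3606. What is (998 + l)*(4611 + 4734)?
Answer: 43024380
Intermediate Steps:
(998 + l)*(4611 + 4734) = (998 + 3606)*(4611 + 4734) = 4604*9345 = 43024380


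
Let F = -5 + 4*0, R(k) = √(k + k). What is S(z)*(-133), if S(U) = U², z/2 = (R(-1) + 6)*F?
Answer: -452200 - 159600*I*√2 ≈ -4.522e+5 - 2.2571e+5*I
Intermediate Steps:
R(k) = √2*√k (R(k) = √(2*k) = √2*√k)
F = -5 (F = -5 + 0 = -5)
z = -60 - 10*I*√2 (z = 2*((√2*√(-1) + 6)*(-5)) = 2*((√2*I + 6)*(-5)) = 2*((I*√2 + 6)*(-5)) = 2*((6 + I*√2)*(-5)) = 2*(-30 - 5*I*√2) = -60 - 10*I*√2 ≈ -60.0 - 14.142*I)
S(z)*(-133) = (-60 - 10*I*√2)²*(-133) = -133*(-60 - 10*I*√2)²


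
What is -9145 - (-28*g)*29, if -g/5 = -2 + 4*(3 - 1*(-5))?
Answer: -130945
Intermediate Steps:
g = -150 (g = -5*(-2 + 4*(3 - 1*(-5))) = -5*(-2 + 4*(3 + 5)) = -5*(-2 + 4*8) = -5*(-2 + 32) = -5*30 = -150)
-9145 - (-28*g)*29 = -9145 - (-28*(-150))*29 = -9145 - 4200*29 = -9145 - 1*121800 = -9145 - 121800 = -130945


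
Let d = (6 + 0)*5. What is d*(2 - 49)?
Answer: -1410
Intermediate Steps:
d = 30 (d = 6*5 = 30)
d*(2 - 49) = 30*(2 - 49) = 30*(-47) = -1410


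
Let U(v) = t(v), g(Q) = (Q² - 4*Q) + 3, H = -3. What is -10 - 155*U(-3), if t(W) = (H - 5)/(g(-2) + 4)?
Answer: 1050/19 ≈ 55.263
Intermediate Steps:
g(Q) = 3 + Q² - 4*Q
t(W) = -8/19 (t(W) = (-3 - 5)/((3 + (-2)² - 4*(-2)) + 4) = -8/((3 + 4 + 8) + 4) = -8/(15 + 4) = -8/19)
U(v) = -8/19
-10 - 155*U(-3) = -10 - 155*(-8/19) = -10 + 1240/19 = 1050/19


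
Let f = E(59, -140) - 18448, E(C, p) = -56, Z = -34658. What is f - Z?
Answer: 16154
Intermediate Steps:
f = -18504 (f = -56 - 18448 = -18504)
f - Z = -18504 - 1*(-34658) = -18504 + 34658 = 16154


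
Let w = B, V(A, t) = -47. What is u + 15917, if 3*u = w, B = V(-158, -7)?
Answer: 47704/3 ≈ 15901.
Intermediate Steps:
B = -47
w = -47
u = -47/3 (u = (⅓)*(-47) = -47/3 ≈ -15.667)
u + 15917 = -47/3 + 15917 = 47704/3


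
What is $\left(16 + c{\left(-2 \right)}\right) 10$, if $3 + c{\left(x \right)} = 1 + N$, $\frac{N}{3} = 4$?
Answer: $260$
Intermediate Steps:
$N = 12$ ($N = 3 \cdot 4 = 12$)
$c{\left(x \right)} = 10$ ($c{\left(x \right)} = -3 + \left(1 + 12\right) = -3 + 13 = 10$)
$\left(16 + c{\left(-2 \right)}\right) 10 = \left(16 + 10\right) 10 = 26 \cdot 10 = 260$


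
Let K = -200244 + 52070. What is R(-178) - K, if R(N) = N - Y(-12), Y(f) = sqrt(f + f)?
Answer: 147996 - 2*I*sqrt(6) ≈ 1.48e+5 - 4.899*I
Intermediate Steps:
Y(f) = sqrt(2)*sqrt(f) (Y(f) = sqrt(2*f) = sqrt(2)*sqrt(f))
R(N) = N - 2*I*sqrt(6) (R(N) = N - sqrt(2)*sqrt(-12) = N - sqrt(2)*2*I*sqrt(3) = N - 2*I*sqrt(6))
K = -148174
R(-178) - K = (-178 - 2*I*sqrt(6)) - 1*(-148174) = (-178 - 2*I*sqrt(6)) + 148174 = 147996 - 2*I*sqrt(6)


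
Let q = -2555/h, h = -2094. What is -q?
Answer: -2555/2094 ≈ -1.2202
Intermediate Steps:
q = 2555/2094 (q = -2555/(-2094) = -2555*(-1/2094) = 2555/2094 ≈ 1.2202)
-q = -1*2555/2094 = -2555/2094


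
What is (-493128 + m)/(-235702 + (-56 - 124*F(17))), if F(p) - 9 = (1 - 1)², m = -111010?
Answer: 302069/118437 ≈ 2.5505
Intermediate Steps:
F(p) = 9 (F(p) = 9 + (1 - 1)² = 9 + 0² = 9 + 0 = 9)
(-493128 + m)/(-235702 + (-56 - 124*F(17))) = (-493128 - 111010)/(-235702 + (-56 - 124*9)) = -604138/(-235702 + (-56 - 1116)) = -604138/(-235702 - 1172) = -604138/(-236874) = -604138*(-1/236874) = 302069/118437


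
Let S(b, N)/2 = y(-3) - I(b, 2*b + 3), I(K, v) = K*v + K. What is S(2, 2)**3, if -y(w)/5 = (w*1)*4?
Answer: 681472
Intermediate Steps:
I(K, v) = K + K*v
y(w) = -20*w (y(w) = -5*w*1*4 = -5*w*4 = -20*w)
S(b, N) = 120 - 2*b*(4 + 2*b) (S(b, N) = 2*(-20*(-3) - b*(1 + (2*b + 3))) = 2*(60 - b*(1 + (3 + 2*b))) = 2*(60 - b*(4 + 2*b)) = 120 - 2*b*(4 + 2*b))
S(2, 2)**3 = (120 - 4*2*(2 + 2))**3 = (120 - 4*2*4)**3 = (120 - 32)**3 = 88**3 = 681472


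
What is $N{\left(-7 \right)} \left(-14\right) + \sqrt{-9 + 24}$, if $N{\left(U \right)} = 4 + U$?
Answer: $42 + \sqrt{15} \approx 45.873$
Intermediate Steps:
$N{\left(-7 \right)} \left(-14\right) + \sqrt{-9 + 24} = \left(4 - 7\right) \left(-14\right) + \sqrt{-9 + 24} = \left(-3\right) \left(-14\right) + \sqrt{15} = 42 + \sqrt{15}$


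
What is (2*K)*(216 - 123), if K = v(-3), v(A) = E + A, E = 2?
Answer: -186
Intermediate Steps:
v(A) = 2 + A
K = -1 (K = 2 - 3 = -1)
(2*K)*(216 - 123) = (2*(-1))*(216 - 123) = -2*93 = -186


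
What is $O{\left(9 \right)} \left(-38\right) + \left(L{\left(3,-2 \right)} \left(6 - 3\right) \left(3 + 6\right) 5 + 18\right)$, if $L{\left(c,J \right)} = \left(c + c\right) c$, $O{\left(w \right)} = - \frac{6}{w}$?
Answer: $\frac{7420}{3} \approx 2473.3$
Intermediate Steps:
$L{\left(c,J \right)} = 2 c^{2}$ ($L{\left(c,J \right)} = 2 c c = 2 c^{2}$)
$O{\left(9 \right)} \left(-38\right) + \left(L{\left(3,-2 \right)} \left(6 - 3\right) \left(3 + 6\right) 5 + 18\right) = - \frac{6}{9} \left(-38\right) + \left(2 \cdot 3^{2} \left(6 - 3\right) \left(3 + 6\right) 5 + 18\right) = \left(-6\right) \frac{1}{9} \left(-38\right) + \left(2 \cdot 9 \cdot 3 \cdot 9 \cdot 5 + 18\right) = \left(- \frac{2}{3}\right) \left(-38\right) + \left(18 \cdot 27 \cdot 5 + 18\right) = \frac{76}{3} + \left(486 \cdot 5 + 18\right) = \frac{76}{3} + \left(2430 + 18\right) = \frac{76}{3} + 2448 = \frac{7420}{3}$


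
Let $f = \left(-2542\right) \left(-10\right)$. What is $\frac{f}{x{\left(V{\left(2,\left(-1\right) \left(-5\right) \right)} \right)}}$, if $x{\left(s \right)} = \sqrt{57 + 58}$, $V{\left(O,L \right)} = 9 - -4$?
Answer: $\frac{5084 \sqrt{115}}{23} \approx 2370.4$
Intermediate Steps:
$V{\left(O,L \right)} = 13$ ($V{\left(O,L \right)} = 9 + 4 = 13$)
$x{\left(s \right)} = \sqrt{115}$
$f = 25420$
$\frac{f}{x{\left(V{\left(2,\left(-1\right) \left(-5\right) \right)} \right)}} = \frac{25420}{\sqrt{115}} = 25420 \frac{\sqrt{115}}{115} = \frac{5084 \sqrt{115}}{23}$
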